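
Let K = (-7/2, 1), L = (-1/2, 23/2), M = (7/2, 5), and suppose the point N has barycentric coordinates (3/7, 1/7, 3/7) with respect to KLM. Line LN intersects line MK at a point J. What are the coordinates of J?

Line LN meets MK where the L-coordinate vanishes; zeroing N's L-weight and renormalizing leaves M, K-weights 3/7 : 3/7 → (1/2, 1/2).
So J = (1/2)·M + (1/2)·K = (0, 3).

(0, 3)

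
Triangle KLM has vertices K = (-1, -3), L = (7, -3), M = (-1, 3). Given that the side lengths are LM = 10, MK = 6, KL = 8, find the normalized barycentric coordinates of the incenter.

The incenter has barycentric coordinates proportional to the opposite side lengths: (10 : 6 : 8).
Normalizing by 10+6+8 = 24 gives (5/12, 1/4, 1/3).

(5/12, 1/4, 1/3)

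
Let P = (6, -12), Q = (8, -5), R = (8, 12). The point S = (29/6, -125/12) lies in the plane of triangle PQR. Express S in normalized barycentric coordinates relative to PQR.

(19/12, -11/12, 1/3)

Signed area of the reference triangle: [PQR] = ½·(6·(-5−12) + 8·(12−(-12)) + 8·(-12−(-5))) = ½·(-102 + 192 − 56) = 17.
[SQR] = ½·((29/6)·(-5−12) + 8·(12−(-125/12)) + 8·(-125/12−(-5))) = ½·(-493/6 + 538/3 − 130/3) = 323/12, so the P-coordinate is (323/12)/17 = 19/12.
[PSR] = ½·(6·(-125/12−12) + (29/6)·(12−(-12)) + 8·(-12−(-125/12))) = ½·(-269/2 + 116 − 38/3) = -187/12, so the Q-coordinate is -11/12.
[PQS] = ½·(6·(-5−(-125/12)) + 8·(-125/12−(-12)) + (29/6)·(-12−(-5))) = ½·(65/2 + 38/3 − 203/6) = 17/3, so the R-coordinate is 1/3.
Check: 19/12 − 11/12 + 1/3 = 1.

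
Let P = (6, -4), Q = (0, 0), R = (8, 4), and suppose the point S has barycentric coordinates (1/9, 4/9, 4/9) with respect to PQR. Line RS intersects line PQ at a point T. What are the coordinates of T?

Line RS meets PQ where the R-coordinate vanishes; zeroing S's R-weight and renormalizing leaves P, Q-weights 1/9 : 4/9 → (1/5, 4/5).
So T = (1/5)·P + (4/5)·Q = (6/5, -4/5).

(6/5, -4/5)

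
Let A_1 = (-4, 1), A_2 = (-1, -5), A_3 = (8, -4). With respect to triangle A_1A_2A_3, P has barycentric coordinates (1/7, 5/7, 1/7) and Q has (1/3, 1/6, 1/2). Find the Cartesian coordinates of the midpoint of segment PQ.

Barycentric coordinates of the midpoint are the average: (5/21, 37/84, 9/28).
Converting: (5/21)·A_1 + (37/84)·A_2 + (9/28)·A_3 = (33/28, -13/4).

(33/28, -13/4)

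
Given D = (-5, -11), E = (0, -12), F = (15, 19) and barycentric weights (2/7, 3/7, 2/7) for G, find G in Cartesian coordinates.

(20/7, -20/7)

G = (2/7)·D + (3/7)·E + (2/7)·F.
x-coordinate: (2/7)·(-5) + (3/7)·0 + (2/7)·15 = 20/7.
y-coordinate: (2/7)·(-11) + (3/7)·(-12) + (2/7)·19 = -20/7.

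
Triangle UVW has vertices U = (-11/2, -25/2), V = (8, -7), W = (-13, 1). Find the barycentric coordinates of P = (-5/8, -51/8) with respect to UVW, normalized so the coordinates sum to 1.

Signed area of the reference triangle: [UVW] = ½·((-11/2)·(-7−1) + 8·(1−(-25/2)) + (-13)·(-25/2−(-7))) = ½·(44 + 108 + 143/2) = 447/4.
[PVW] = ½·((-5/8)·(-7−1) + 8·(1−(-51/8)) + (-13)·(-51/8−(-7))) = ½·(5 + 59 − 65/8) = 447/16, so the U-coordinate is (447/16)/(447/4) = 1/4.
[UPW] = ½·((-11/2)·(-51/8−1) + (-5/8)·(1−(-25/2)) + (-13)·(-25/2−(-51/8))) = ½·(649/16 − 135/16 + 637/8) = 447/8, so the V-coordinate is 1/2.
[UVP] = ½·((-11/2)·(-7−(-51/8)) + 8·(-51/8−(-25/2)) + (-5/8)·(-25/2−(-7))) = ½·(55/16 + 49 + 55/16) = 447/16, so the W-coordinate is 1/4.

(1/4, 1/2, 1/4)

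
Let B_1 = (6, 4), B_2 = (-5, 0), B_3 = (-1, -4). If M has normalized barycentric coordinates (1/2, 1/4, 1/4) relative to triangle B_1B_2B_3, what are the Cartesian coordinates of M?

M = (1/2)·B_1 + (1/4)·B_2 + (1/4)·B_3.
x-coordinate: (1/2)·6 + (1/4)·(-5) + (1/4)·(-1) = 3/2.
y-coordinate: (1/2)·4 + (1/4)·0 + (1/4)·(-4) = 1.

(3/2, 1)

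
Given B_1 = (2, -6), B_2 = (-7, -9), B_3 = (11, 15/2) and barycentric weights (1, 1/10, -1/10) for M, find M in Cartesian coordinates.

M = 1·B_1 + (1/10)·B_2 + (-1/10)·B_3.
x-coordinate: 1·2 + (1/10)·(-7) + (-1/10)·11 = 1/5.
y-coordinate: 1·(-6) + (1/10)·(-9) + (-1/10)·(15/2) = -153/20.

(1/5, -153/20)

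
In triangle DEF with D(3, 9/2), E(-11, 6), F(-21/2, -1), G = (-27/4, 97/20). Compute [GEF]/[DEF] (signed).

[DEF] = ½·(3·(6−(-1)) + (-11)·(-1−(9/2)) + (-21/2)·(9/2−6)) = ½·(21 + 121/2 + 63/4) = 389/8.
[GEF] = ½·((-27/4)·(6−(-1)) + (-11)·(-1−(97/20)) + (-21/2)·(97/20−6)) = ½·(-189/4 + 1287/20 + 483/40) = 1167/80, so the ratio is (1167/80)/(389/8) = 3/10.

3/10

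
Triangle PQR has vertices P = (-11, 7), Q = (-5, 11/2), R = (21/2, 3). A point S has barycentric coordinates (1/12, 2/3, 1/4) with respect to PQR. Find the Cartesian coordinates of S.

S = (1/12)·P + (2/3)·Q + (1/4)·R.
x-coordinate: (1/12)·(-11) + (2/3)·(-5) + (1/4)·(21/2) = -13/8.
y-coordinate: (1/12)·7 + (2/3)·(11/2) + (1/4)·3 = 5.

(-13/8, 5)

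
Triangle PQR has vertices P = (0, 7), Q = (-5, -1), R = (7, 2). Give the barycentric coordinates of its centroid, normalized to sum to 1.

The centroid is the average of the vertices, so each weight is 1/3.

(1/3, 1/3, 1/3)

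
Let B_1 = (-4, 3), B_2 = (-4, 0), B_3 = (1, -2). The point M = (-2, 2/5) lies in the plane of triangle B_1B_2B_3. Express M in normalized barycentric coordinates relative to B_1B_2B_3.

(2/5, 1/5, 2/5)

Signed area of the reference triangle: [B_1B_2B_3] = ½·((-4)·(0−(-2)) + (-4)·(-2−3) + 1·(3−0)) = ½·(-8 + 20 + 3) = 15/2.
[MB_2B_3] = ½·((-2)·(0−(-2)) + (-4)·(-2−(2/5)) + 1·(2/5−0)) = ½·(-4 + 48/5 + 2/5) = 3, so the B_1-coordinate is 3/(15/2) = 2/5.
[B_1MB_3] = ½·((-4)·(2/5−(-2)) + (-2)·(-2−3) + 1·(3−(2/5))) = ½·(-48/5 + 10 + 13/5) = 3/2, so the B_2-coordinate is 1/5.
[B_1B_2M] = ½·((-4)·(0−(2/5)) + (-4)·(2/5−3) + (-2)·(3−0)) = ½·(8/5 + 52/5 − 6) = 3, so the B_3-coordinate is 2/5.
Check: 2/5 + 1/5 + 2/5 = 1.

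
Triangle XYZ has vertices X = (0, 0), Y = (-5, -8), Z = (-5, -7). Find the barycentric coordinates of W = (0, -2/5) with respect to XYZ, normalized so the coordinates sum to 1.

(1, 2/5, -2/5)

Signed area of the reference triangle: [XYZ] = ½·(0·(-8−(-7)) + (-5)·(-7−0) + (-5)·(0−(-8))) = ½·(0 + 35 − 40) = -5/2.
[WYZ] = ½·(0·(-8−(-7)) + (-5)·(-7−(-2/5)) + (-5)·(-2/5−(-8))) = ½·(0 + 33 − 38) = -5/2, so the X-coordinate is (-5/2)/(-5/2) = 1.
[XWZ] = ½·(0·(-2/5−(-7)) + 0·(-7−0) + (-5)·(0−(-2/5))) = ½·(0 + 0 − 2) = -1, so the Y-coordinate is 2/5.
[XYW] = ½·(0·(-8−(-2/5)) + (-5)·(-2/5−0) + 0·(0−(-8))) = ½·(0 + 2 + 0) = 1, so the Z-coordinate is -2/5.
Check: 1 + 2/5 − 2/5 = 1.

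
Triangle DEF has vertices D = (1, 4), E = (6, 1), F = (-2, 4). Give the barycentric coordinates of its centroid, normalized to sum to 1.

The centroid is the average of the vertices, so each weight is 1/3.

(1/3, 1/3, 1/3)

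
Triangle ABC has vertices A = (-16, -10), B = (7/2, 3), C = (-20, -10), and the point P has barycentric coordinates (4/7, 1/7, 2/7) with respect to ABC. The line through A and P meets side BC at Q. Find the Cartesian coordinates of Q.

(-73/6, -17/3)

Line AP meets BC where the A-coordinate vanishes; zeroing P's A-weight and renormalizing leaves B, C-weights 1/7 : 2/7 → (1/3, 2/3).
So Q = (1/3)·B + (2/3)·C = (-73/6, -17/3).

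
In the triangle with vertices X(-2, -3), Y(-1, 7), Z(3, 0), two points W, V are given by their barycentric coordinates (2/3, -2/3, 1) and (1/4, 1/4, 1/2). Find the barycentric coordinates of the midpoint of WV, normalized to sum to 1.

(11/24, -5/24, 3/4)

Since both coordinate triples sum to 1, the midpoint's barycentrics are the componentwise average.
(2/3+1/4)/2 = 11/24; similarly -5/24 and 3/4.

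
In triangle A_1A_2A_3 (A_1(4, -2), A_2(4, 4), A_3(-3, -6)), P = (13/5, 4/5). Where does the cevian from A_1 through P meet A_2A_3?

Barycentric coordinates of P with respect to A_1A_2A_3: (1/5, 3/5, 1/5).
On side A_2A_3 the A_1-coordinate is zero; dropping P's A_1-weight 1/5 and renormalizing the remaining 3/5 : 1/5 gives weights 3/4, 1/4 on A_2, A_3.
Q = (3/4)·(4, 4) + (1/4)·(-3, -6) = (9/4, 3/2).

(9/4, 3/2)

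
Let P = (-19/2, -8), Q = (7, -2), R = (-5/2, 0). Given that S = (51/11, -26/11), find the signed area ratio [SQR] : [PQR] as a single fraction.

1/11

[PQR] = ½·((-19/2)·(-2−0) + 7·(0−(-8)) + (-5/2)·(-8−(-2))) = ½·(19 + 56 + 15) = 45.
[SQR] = ½·((51/11)·(-2−0) + 7·(0−(-26/11)) + (-5/2)·(-26/11−(-2))) = ½·(-102/11 + 182/11 + 10/11) = 45/11, so the ratio is (45/11)/45 = 1/11.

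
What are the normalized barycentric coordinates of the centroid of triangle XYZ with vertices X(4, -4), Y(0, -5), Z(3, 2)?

The centroid is the average of the vertices, so each weight is 1/3.

(1/3, 1/3, 1/3)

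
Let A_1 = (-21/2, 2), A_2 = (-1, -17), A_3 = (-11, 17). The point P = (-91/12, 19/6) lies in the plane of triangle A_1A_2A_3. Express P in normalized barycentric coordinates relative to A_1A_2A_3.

Signed area of the reference triangle: [A_1A_2A_3] = ½·((-21/2)·(-17−17) + (-1)·(17−2) + (-11)·(2−(-17))) = ½·(357 − 15 − 209) = 133/2.
[PA_2A_3] = ½·((-91/12)·(-17−17) + (-1)·(17−(19/6)) + (-11)·(19/6−(-17))) = ½·(1547/6 − 83/6 − 1331/6) = 133/12, so the A_1-coordinate is (133/12)/(133/2) = 1/6.
[A_1PA_3] = ½·((-21/2)·(19/6−17) + (-91/12)·(17−2) + (-11)·(2−(19/6))) = ½·(581/4 − 455/4 + 77/6) = 133/6, so the A_2-coordinate is 1/3.
[A_1A_2P] = ½·((-21/2)·(-17−(19/6)) + (-1)·(19/6−2) + (-91/12)·(2−(-17))) = ½·(847/4 − 7/6 − 1729/12) = 133/4, so the A_3-coordinate is 1/2.
Check: 1/6 + 1/3 + 1/2 = 1.

(1/6, 1/3, 1/2)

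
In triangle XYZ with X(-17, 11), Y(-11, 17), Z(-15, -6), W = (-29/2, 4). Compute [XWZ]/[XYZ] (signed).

1/4

[XYZ] = ½·((-17)·(17−(-6)) + (-11)·(-6−11) + (-15)·(11−17)) = ½·(-391 + 187 + 90) = -57.
[XWZ] = ½·((-17)·(4−(-6)) + (-29/2)·(-6−11) + (-15)·(11−4)) = ½·(-170 + 493/2 − 105) = -57/4, so the ratio is (-57/4)/(-57) = 1/4.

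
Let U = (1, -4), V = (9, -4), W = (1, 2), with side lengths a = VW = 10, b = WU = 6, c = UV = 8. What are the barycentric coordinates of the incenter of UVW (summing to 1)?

(5/12, 1/4, 1/3)

The incenter has barycentric coordinates proportional to the opposite side lengths: (10 : 6 : 8).
Normalizing by 10+6+8 = 24 gives (5/12, 1/4, 1/3).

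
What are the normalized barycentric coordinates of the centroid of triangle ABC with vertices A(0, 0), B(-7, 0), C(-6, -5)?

The centroid is the average of the vertices, so each weight is 1/3.

(1/3, 1/3, 1/3)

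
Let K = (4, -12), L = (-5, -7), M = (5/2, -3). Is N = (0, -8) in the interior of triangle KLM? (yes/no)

Barycentric coordinates of N: (55/147, 20/49, 32/147).
The three coordinates are positive, positive, positive; a point is interior exactly when all three are positive.

yes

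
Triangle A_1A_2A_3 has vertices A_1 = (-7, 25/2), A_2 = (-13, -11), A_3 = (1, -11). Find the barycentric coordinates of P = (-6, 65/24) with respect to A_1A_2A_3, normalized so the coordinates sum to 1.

Signed area of the reference triangle: [A_1A_2A_3] = ½·((-7)·(-11−(-11)) + (-13)·(-11−(25/2)) + 1·(25/2−(-11))) = ½·(0 + 611/2 + 47/2) = 329/2.
[PA_2A_3] = ½·((-6)·(-11−(-11)) + (-13)·(-11−(65/24)) + 1·(65/24−(-11))) = ½·(0 + 4277/24 + 329/24) = 2303/24, so the A_1-coordinate is (2303/24)/(329/2) = 7/12.
[A_1PA_3] = ½·((-7)·(65/24−(-11)) + (-6)·(-11−(25/2)) + 1·(25/2−(65/24))) = ½·(-2303/24 + 141 + 235/24) = 329/12, so the A_2-coordinate is 1/6.
[A_1A_2P] = ½·((-7)·(-11−(65/24)) + (-13)·(65/24−(25/2)) + (-6)·(25/2−(-11))) = ½·(2303/24 + 3055/24 − 141) = 329/8, so the A_3-coordinate is 1/4.

(7/12, 1/6, 1/4)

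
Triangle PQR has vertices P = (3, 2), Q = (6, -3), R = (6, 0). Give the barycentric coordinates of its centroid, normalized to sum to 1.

(1/3, 1/3, 1/3)

The centroid is the average of the vertices, so each weight is 1/3.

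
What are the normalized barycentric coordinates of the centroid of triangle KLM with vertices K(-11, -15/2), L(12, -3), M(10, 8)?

(1/3, 1/3, 1/3)

The centroid is the average of the vertices, so each weight is 1/3.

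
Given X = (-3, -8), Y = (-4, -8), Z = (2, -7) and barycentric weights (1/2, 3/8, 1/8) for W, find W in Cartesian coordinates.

W = (1/2)·X + (3/8)·Y + (1/8)·Z.
x-coordinate: (1/2)·(-3) + (3/8)·(-4) + (1/8)·2 = -11/4.
y-coordinate: (1/2)·(-8) + (3/8)·(-8) + (1/8)·(-7) = -63/8.

(-11/4, -63/8)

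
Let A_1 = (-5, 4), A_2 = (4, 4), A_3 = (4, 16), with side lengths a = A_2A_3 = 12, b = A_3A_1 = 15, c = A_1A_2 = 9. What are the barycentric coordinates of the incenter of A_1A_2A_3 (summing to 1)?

The incenter has barycentric coordinates proportional to the opposite side lengths: (12 : 15 : 9).
Normalizing by 12+15+9 = 36 gives (1/3, 5/12, 1/4).

(1/3, 5/12, 1/4)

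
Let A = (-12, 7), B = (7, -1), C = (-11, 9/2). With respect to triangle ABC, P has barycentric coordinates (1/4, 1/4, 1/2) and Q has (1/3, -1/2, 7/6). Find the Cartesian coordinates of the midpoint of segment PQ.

Barycentric coordinates of the midpoint are the average: (7/24, -1/8, 5/6).
Converting: (7/24)·A + (-1/8)·B + (5/6)·C = (-325/24, 71/12).

(-325/24, 71/12)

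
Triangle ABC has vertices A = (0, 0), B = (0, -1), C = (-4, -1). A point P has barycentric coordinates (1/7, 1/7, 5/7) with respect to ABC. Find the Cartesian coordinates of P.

P = (1/7)·A + (1/7)·B + (5/7)·C.
x-coordinate: (1/7)·0 + (1/7)·0 + (5/7)·(-4) = -20/7.
y-coordinate: (1/7)·0 + (1/7)·(-1) + (5/7)·(-1) = -6/7.

(-20/7, -6/7)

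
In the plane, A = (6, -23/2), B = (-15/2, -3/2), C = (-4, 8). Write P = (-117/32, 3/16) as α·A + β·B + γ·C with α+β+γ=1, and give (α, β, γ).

Signed area of the reference triangle: [ABC] = ½·(6·(-3/2−8) + (-15/2)·(8−(-23/2)) + (-4)·(-23/2−(-3/2))) = ½·(-57 − 585/4 + 40) = -653/8.
[PBC] = ½·((-117/32)·(-3/2−8) + (-15/2)·(8−(3/16)) + (-4)·(3/16−(-3/2))) = ½·(2223/64 − 1875/32 − 27/4) = -1959/128, so the A-coordinate is (-1959/128)/(-653/8) = 3/16.
[APC] = ½·(6·(3/16−8) + (-117/32)·(8−(-23/2)) + (-4)·(-23/2−(3/16))) = ½·(-375/8 − 4563/64 + 187/4) = -4571/128, so the B-coordinate is 7/16.
[ABP] = ½·(6·(-3/2−(3/16)) + (-15/2)·(3/16−(-23/2)) + (-117/32)·(-23/2−(-3/2))) = ½·(-81/8 − 2805/32 + 585/16) = -1959/64, so the C-coordinate is 3/8.

(3/16, 7/16, 3/8)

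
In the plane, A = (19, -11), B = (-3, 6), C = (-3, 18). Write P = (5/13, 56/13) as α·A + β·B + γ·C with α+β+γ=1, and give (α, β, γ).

(2/13, 10/13, 1/13)

Signed area of the reference triangle: [ABC] = ½·(19·(6−18) + (-3)·(18−(-11)) + (-3)·(-11−6)) = ½·(-228 − 87 + 51) = -132.
[PBC] = ½·((5/13)·(6−18) + (-3)·(18−(56/13)) + (-3)·(56/13−6)) = ½·(-60/13 − 534/13 + 66/13) = -264/13, so the A-coordinate is (-264/13)/(-132) = 2/13.
[APC] = ½·(19·(56/13−18) + (5/13)·(18−(-11)) + (-3)·(-11−(56/13))) = ½·(-3382/13 + 145/13 + 597/13) = -1320/13, so the B-coordinate is 10/13.
[ABP] = ½·(19·(6−(56/13)) + (-3)·(56/13−(-11)) + (5/13)·(-11−6)) = ½·(418/13 − 597/13 − 85/13) = -132/13, so the C-coordinate is 1/13.
Check: 2/13 + 10/13 + 1/13 = 1.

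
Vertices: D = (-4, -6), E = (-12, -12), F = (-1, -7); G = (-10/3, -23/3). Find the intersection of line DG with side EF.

(-16/5, -8)

Barycentric coordinates of G with respect to DEF: (1/6, 1/6, 2/3).
On side EF the D-coordinate is zero; dropping G's D-weight 1/6 and renormalizing the remaining 1/6 : 2/3 gives weights 1/5, 4/5 on E, F.
H = (1/5)·(-12, -12) + (4/5)·(-1, -7) = (-16/5, -8).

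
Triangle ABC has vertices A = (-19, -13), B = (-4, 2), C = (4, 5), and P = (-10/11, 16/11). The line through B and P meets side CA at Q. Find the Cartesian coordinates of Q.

(-3/5, 7/5)

Barycentric coordinates of P with respect to ABC: (2/11, 1/11, 8/11).
On side CA the B-coordinate is zero; dropping P's B-weight 1/11 and renormalizing the remaining 8/11 : 2/11 gives weights 4/5, 1/5 on C, A.
Q = (4/5)·(4, 5) + (1/5)·(-19, -13) = (-3/5, 7/5).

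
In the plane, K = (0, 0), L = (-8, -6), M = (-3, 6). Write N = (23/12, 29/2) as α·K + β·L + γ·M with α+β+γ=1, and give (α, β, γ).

Signed area of the reference triangle: [KLM] = ½·(0·(-6−6) + (-8)·(6−0) + (-3)·(0−(-6))) = ½·(0 − 48 − 18) = -33.
[NLM] = ½·((23/12)·(-6−6) + (-8)·(6−(29/2)) + (-3)·(29/2−(-6))) = ½·(-23 + 68 − 123/2) = -33/4, so the K-coordinate is (-33/4)/(-33) = 1/4.
[KNM] = ½·(0·(29/2−6) + (23/12)·(6−0) + (-3)·(0−(29/2))) = ½·(0 + 23/2 + 87/2) = 55/2, so the L-coordinate is -5/6.
[KLN] = ½·(0·(-6−(29/2)) + (-8)·(29/2−0) + (23/12)·(0−(-6))) = ½·(0 − 116 + 23/2) = -209/4, so the M-coordinate is 19/12.
Check: 1/4 − 5/6 + 19/12 = 1.

(1/4, -5/6, 19/12)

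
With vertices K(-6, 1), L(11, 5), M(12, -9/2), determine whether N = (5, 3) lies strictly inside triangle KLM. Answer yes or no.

yes

Barycentric coordinates of N: (118/331, 193/331, 20/331).
The three coordinates are positive, positive, positive; a point is interior exactly when all three are positive.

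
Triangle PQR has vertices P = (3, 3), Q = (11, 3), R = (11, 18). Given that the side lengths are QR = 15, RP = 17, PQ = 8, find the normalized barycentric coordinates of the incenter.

The incenter has barycentric coordinates proportional to the opposite side lengths: (15 : 17 : 8).
Normalizing by 15+17+8 = 40 gives (3/8, 17/40, 1/5).

(3/8, 17/40, 1/5)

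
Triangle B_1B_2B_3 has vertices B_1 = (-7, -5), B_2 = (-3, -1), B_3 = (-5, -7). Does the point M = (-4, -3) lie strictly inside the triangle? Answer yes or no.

yes

Barycentric coordinates of M: (1/8, 5/8, 1/4).
The three coordinates are positive, positive, positive; a point is interior exactly when all three are positive.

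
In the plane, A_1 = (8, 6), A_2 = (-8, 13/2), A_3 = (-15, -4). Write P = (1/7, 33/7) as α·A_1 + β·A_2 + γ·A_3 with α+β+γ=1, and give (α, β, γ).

Signed area of the reference triangle: [A_1A_2A_3] = ½·(8·(13/2−(-4)) + (-8)·(-4−6) + (-15)·(6−(13/2))) = ½·(84 + 80 + 15/2) = 343/4.
[PA_2A_3] = ½·((1/7)·(13/2−(-4)) + (-8)·(-4−(33/7)) + (-15)·(33/7−(13/2))) = ½·(3/2 + 488/7 + 375/14) = 49, so the A_1-coordinate is 49/(343/4) = 4/7.
[A_1PA_3] = ½·(8·(33/7−(-4)) + (1/7)·(-4−6) + (-15)·(6−(33/7))) = ½·(488/7 − 10/7 − 135/7) = 49/2, so the A_2-coordinate is 2/7.
[A_1A_2P] = ½·(8·(13/2−(33/7)) + (-8)·(33/7−6) + (1/7)·(6−(13/2))) = ½·(100/7 + 72/7 − 1/14) = 49/4, so the A_3-coordinate is 1/7.
Check: 4/7 + 2/7 + 1/7 = 1.

(4/7, 2/7, 1/7)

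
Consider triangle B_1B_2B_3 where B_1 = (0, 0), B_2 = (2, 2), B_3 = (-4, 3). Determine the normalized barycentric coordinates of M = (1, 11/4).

(-1/4, 1, 1/4)

Signed area of the reference triangle: [B_1B_2B_3] = ½·(0·(2−3) + 2·(3−0) + (-4)·(0−2)) = ½·(0 + 6 + 8) = 7.
[MB_2B_3] = ½·(1·(2−3) + 2·(3−(11/4)) + (-4)·(11/4−2)) = ½·(-1 + 1/2 − 3) = -7/4, so the B_1-coordinate is (-7/4)/7 = -1/4.
[B_1MB_3] = ½·(0·(11/4−3) + 1·(3−0) + (-4)·(0−(11/4))) = ½·(0 + 3 + 11) = 7, so the B_2-coordinate is 1.
[B_1B_2M] = ½·(0·(2−(11/4)) + 2·(11/4−0) + 1·(0−2)) = ½·(0 + 11/2 − 2) = 7/4, so the B_3-coordinate is 1/4.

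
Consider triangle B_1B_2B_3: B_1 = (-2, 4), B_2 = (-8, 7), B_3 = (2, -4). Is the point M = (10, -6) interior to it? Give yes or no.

Barycentric coordinates of M: (17/9, -14/9, 2/3).
The three coordinates are positive, negative, positive; a point is interior exactly when all three are positive.

no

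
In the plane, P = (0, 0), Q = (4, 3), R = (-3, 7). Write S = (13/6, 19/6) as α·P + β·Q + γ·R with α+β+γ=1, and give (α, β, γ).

Signed area of the reference triangle: [PQR] = ½·(0·(3−7) + 4·(7−0) + (-3)·(0−3)) = ½·(0 + 28 + 9) = 37/2.
[SQR] = ½·((13/6)·(3−7) + 4·(7−(19/6)) + (-3)·(19/6−3)) = ½·(-26/3 + 46/3 − 1/2) = 37/12, so the P-coordinate is (37/12)/(37/2) = 1/6.
[PSR] = ½·(0·(19/6−7) + (13/6)·(7−0) + (-3)·(0−(19/6))) = ½·(0 + 91/6 + 19/2) = 37/3, so the Q-coordinate is 2/3.
[PQS] = ½·(0·(3−(19/6)) + 4·(19/6−0) + (13/6)·(0−3)) = ½·(0 + 38/3 − 13/2) = 37/12, so the R-coordinate is 1/6.

(1/6, 2/3, 1/6)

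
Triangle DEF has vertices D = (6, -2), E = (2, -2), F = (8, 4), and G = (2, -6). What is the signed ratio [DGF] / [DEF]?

[DEF] = ½·(6·(-2−4) + 2·(4−(-2)) + 8·(-2−(-2))) = ½·(-36 + 12 + 0) = -12.
[DGF] = ½·(6·(-6−4) + 2·(4−(-2)) + 8·(-2−(-6))) = ½·(-60 + 12 + 32) = -8, so the ratio is (-8)/(-12) = 2/3.

2/3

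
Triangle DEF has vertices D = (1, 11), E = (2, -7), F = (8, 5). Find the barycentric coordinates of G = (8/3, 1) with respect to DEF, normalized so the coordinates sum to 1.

Signed area of the reference triangle: [DEF] = ½·(1·(-7−5) + 2·(5−11) + 8·(11−(-7))) = ½·(-12 − 12 + 144) = 60.
[GEF] = ½·((8/3)·(-7−5) + 2·(5−1) + 8·(1−(-7))) = ½·(-32 + 8 + 64) = 20, so the D-coordinate is 20/60 = 1/3.
[DGF] = ½·(1·(1−5) + (8/3)·(5−11) + 8·(11−1)) = ½·(-4 − 16 + 80) = 30, so the E-coordinate is 1/2.
[DEG] = ½·(1·(-7−1) + 2·(1−11) + (8/3)·(11−(-7))) = ½·(-8 − 20 + 48) = 10, so the F-coordinate is 1/6.

(1/3, 1/2, 1/6)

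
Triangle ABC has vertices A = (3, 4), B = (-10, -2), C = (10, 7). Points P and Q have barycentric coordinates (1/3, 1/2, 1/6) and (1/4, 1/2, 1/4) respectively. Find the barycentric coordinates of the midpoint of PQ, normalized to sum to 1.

Since both coordinate triples sum to 1, the midpoint's barycentrics are the componentwise average.
(1/3+1/4)/2 = 7/24; similarly 1/2 and 5/24.

(7/24, 1/2, 5/24)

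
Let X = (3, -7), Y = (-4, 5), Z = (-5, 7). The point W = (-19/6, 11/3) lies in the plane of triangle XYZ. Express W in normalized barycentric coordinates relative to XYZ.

Signed area of the reference triangle: [XYZ] = ½·(3·(5−7) + (-4)·(7−(-7)) + (-5)·(-7−5)) = ½·(-6 − 56 + 60) = -1.
[WYZ] = ½·((-19/6)·(5−7) + (-4)·(7−(11/3)) + (-5)·(11/3−5)) = ½·(19/3 − 40/3 + 20/3) = -1/6, so the X-coordinate is (-1/6)/(-1) = 1/6.
[XWZ] = ½·(3·(11/3−7) + (-19/6)·(7−(-7)) + (-5)·(-7−(11/3))) = ½·(-10 − 133/3 + 160/3) = -1/2, so the Y-coordinate is 1/2.
[XYW] = ½·(3·(5−(11/3)) + (-4)·(11/3−(-7)) + (-19/6)·(-7−5)) = ½·(4 − 128/3 + 38) = -1/3, so the Z-coordinate is 1/3.
Check: 1/6 + 1/2 + 1/3 = 1.

(1/6, 1/2, 1/3)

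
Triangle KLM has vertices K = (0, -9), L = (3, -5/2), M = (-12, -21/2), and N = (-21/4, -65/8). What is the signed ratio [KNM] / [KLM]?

1/4

[KLM] = ½·(0·(-5/2−(-21/2)) + 3·(-21/2−(-9)) + (-12)·(-9−(-5/2))) = ½·(0 − 9/2 + 78) = 147/4.
[KNM] = ½·(0·(-65/8−(-21/2)) + (-21/4)·(-21/2−(-9)) + (-12)·(-9−(-65/8))) = ½·(0 + 63/8 + 21/2) = 147/16, so the ratio is (147/16)/(147/4) = 1/4.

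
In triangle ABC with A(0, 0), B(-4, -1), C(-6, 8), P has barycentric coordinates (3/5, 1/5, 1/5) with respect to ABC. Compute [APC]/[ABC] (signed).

The signed ratio [APC]/[ABC] equals the barycentric coordinate of P at vertex B, which is 1/5.

1/5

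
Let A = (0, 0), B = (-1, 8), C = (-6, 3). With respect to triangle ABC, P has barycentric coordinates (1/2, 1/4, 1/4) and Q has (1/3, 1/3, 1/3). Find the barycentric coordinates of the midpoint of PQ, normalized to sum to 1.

Since both coordinate triples sum to 1, the midpoint's barycentrics are the componentwise average.
(1/2+1/3)/2 = 5/12; similarly 7/24 and 7/24.

(5/12, 7/24, 7/24)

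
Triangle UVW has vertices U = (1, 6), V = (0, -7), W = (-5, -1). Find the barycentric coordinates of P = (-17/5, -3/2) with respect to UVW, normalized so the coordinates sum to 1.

Signed area of the reference triangle: [UVW] = ½·(1·(-7−(-1)) + 0·(-1−6) + (-5)·(6−(-7))) = ½·(-6 + 0 − 65) = -71/2.
[PVW] = ½·((-17/5)·(-7−(-1)) + 0·(-1−(-3/2)) + (-5)·(-3/2−(-7))) = ½·(102/5 + 0 − 55/2) = -71/20, so the U-coordinate is (-71/20)/(-71/2) = 1/10.
[UPW] = ½·(1·(-3/2−(-1)) + (-17/5)·(-1−6) + (-5)·(6−(-3/2))) = ½·(-1/2 + 119/5 − 75/2) = -71/10, so the V-coordinate is 1/5.
[UVP] = ½·(1·(-7−(-3/2)) + 0·(-3/2−6) + (-17/5)·(6−(-7))) = ½·(-11/2 + 0 − 221/5) = -497/20, so the W-coordinate is 7/10.

(1/10, 1/5, 7/10)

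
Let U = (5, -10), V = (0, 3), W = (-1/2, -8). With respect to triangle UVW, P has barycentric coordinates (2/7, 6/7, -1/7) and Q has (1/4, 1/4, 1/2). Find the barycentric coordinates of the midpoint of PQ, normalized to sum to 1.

Since both coordinate triples sum to 1, the midpoint's barycentrics are the componentwise average.
(2/7+1/4)/2 = 15/56; similarly 31/56 and 5/28.

(15/56, 31/56, 5/28)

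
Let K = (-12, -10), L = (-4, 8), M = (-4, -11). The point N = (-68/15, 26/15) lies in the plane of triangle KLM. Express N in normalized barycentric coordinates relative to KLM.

(1/15, 2/3, 4/15)

Signed area of the reference triangle: [KLM] = ½·((-12)·(8−(-11)) + (-4)·(-11−(-10)) + (-4)·(-10−8)) = ½·(-228 + 4 + 72) = -76.
[NLM] = ½·((-68/15)·(8−(-11)) + (-4)·(-11−(26/15)) + (-4)·(26/15−8)) = ½·(-1292/15 + 764/15 + 376/15) = -76/15, so the K-coordinate is (-76/15)/(-76) = 1/15.
[KNM] = ½·((-12)·(26/15−(-11)) + (-68/15)·(-11−(-10)) + (-4)·(-10−(26/15))) = ½·(-764/5 + 68/15 + 704/15) = -152/3, so the L-coordinate is 2/3.
[KLN] = ½·((-12)·(8−(26/15)) + (-4)·(26/15−(-10)) + (-68/15)·(-10−8)) = ½·(-376/5 − 704/15 + 408/5) = -304/15, so the M-coordinate is 4/15.
Check: 1/15 + 2/3 + 4/15 = 1.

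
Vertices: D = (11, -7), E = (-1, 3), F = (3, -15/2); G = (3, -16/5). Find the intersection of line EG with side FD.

(17/3, -22/3)

Barycentric coordinates of G with respect to DEF: (1/5, 2/5, 2/5).
On side FD the E-coordinate is zero; dropping G's E-weight 2/5 and renormalizing the remaining 2/5 : 1/5 gives weights 2/3, 1/3 on F, D.
H = (2/3)·(3, -15/2) + (1/3)·(11, -7) = (17/3, -22/3).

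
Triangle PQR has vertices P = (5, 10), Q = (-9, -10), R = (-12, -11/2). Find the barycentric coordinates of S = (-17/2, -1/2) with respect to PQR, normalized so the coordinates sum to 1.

(1/4, -1/4, 1)

Signed area of the reference triangle: [PQR] = ½·(5·(-10−(-11/2)) + (-9)·(-11/2−10) + (-12)·(10−(-10))) = ½·(-45/2 + 279/2 − 240) = -123/2.
[SQR] = ½·((-17/2)·(-10−(-11/2)) + (-9)·(-11/2−(-1/2)) + (-12)·(-1/2−(-10))) = ½·(153/4 + 45 − 114) = -123/8, so the P-coordinate is (-123/8)/(-123/2) = 1/4.
[PSR] = ½·(5·(-1/2−(-11/2)) + (-17/2)·(-11/2−10) + (-12)·(10−(-1/2))) = ½·(25 + 527/4 − 126) = 123/8, so the Q-coordinate is -1/4.
[PQS] = ½·(5·(-10−(-1/2)) + (-9)·(-1/2−10) + (-17/2)·(10−(-10))) = ½·(-95/2 + 189/2 − 170) = -123/2, so the R-coordinate is 1.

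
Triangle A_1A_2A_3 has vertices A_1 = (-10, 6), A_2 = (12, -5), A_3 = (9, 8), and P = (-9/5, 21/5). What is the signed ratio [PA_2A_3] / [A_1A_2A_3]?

[A_1A_2A_3] = ½·((-10)·(-5−8) + 12·(8−6) + 9·(6−(-5))) = ½·(130 + 24 + 99) = 253/2.
[PA_2A_3] = ½·((-9/5)·(-5−8) + 12·(8−(21/5)) + 9·(21/5−(-5))) = ½·(117/5 + 228/5 + 414/5) = 759/10, so the ratio is (759/10)/(253/2) = 3/5.

3/5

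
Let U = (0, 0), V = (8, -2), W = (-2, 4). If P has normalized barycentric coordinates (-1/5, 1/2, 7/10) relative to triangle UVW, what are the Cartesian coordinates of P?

(13/5, 9/5)

P = (-1/5)·U + (1/2)·V + (7/10)·W.
x-coordinate: (-1/5)·0 + (1/2)·8 + (7/10)·(-2) = 13/5.
y-coordinate: (-1/5)·0 + (1/2)·(-2) + (7/10)·4 = 9/5.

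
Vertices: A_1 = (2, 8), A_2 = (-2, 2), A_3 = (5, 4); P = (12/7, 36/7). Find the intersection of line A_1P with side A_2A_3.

(3/2, 3)

Barycentric coordinates of P with respect to A_1A_2A_3: (3/7, 2/7, 2/7).
On side A_2A_3 the A_1-coordinate is zero; dropping P's A_1-weight 3/7 and renormalizing the remaining 2/7 : 2/7 gives weights 1/2, 1/2 on A_2, A_3.
Q = (1/2)·(-2, 2) + (1/2)·(5, 4) = (3/2, 3).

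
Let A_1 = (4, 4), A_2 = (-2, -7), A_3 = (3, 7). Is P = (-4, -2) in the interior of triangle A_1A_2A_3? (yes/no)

Barycentric coordinates of P: (-53/29, 30/29, 52/29).
The three coordinates are negative, positive, positive; a point is interior exactly when all three are positive.

no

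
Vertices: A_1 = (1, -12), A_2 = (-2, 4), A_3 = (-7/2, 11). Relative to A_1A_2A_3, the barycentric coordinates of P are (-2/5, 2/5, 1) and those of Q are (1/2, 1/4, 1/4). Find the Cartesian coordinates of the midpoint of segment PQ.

Barycentric coordinates of the midpoint are the average: (1/20, 13/40, 5/8).
Converting: (1/20)·A_1 + (13/40)·A_2 + (5/8)·A_3 = (-223/80, 303/40).

(-223/80, 303/40)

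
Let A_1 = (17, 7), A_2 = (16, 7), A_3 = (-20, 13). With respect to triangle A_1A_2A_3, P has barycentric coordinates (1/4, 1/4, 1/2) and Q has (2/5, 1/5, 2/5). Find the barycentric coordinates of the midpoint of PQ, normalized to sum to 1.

(13/40, 9/40, 9/20)

Since both coordinate triples sum to 1, the midpoint's barycentrics are the componentwise average.
(1/4+2/5)/2 = 13/40; similarly 9/40 and 9/20.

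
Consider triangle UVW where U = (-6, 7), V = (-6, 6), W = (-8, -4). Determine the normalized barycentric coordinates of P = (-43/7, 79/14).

(5/14, 4/7, 1/14)

Signed area of the reference triangle: [UVW] = ½·((-6)·(6−(-4)) + (-6)·(-4−7) + (-8)·(7−6)) = ½·(-60 + 66 − 8) = -1.
[PVW] = ½·((-43/7)·(6−(-4)) + (-6)·(-4−(79/14)) + (-8)·(79/14−6)) = ½·(-430/7 + 405/7 + 20/7) = -5/14, so the U-coordinate is (-5/14)/(-1) = 5/14.
[UPW] = ½·((-6)·(79/14−(-4)) + (-43/7)·(-4−7) + (-8)·(7−(79/14))) = ½·(-405/7 + 473/7 − 76/7) = -4/7, so the V-coordinate is 4/7.
[UVP] = ½·((-6)·(6−(79/14)) + (-6)·(79/14−7) + (-43/7)·(7−6)) = ½·(-15/7 + 57/7 − 43/7) = -1/14, so the W-coordinate is 1/14.
Check: 5/14 + 4/7 + 1/14 = 1.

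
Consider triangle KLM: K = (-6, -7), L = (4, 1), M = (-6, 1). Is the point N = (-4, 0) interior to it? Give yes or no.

yes

Barycentric coordinates of N: (1/8, 1/5, 27/40).
The three coordinates are positive, positive, positive; a point is interior exactly when all three are positive.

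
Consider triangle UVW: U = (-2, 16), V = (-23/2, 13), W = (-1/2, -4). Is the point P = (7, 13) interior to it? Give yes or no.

no

Barycentric coordinates of P: (629/389, -351/389, 111/389).
The three coordinates are positive, negative, positive; a point is interior exactly when all three are positive.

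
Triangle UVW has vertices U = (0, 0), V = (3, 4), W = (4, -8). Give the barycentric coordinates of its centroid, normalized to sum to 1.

The centroid is the average of the vertices, so each weight is 1/3.

(1/3, 1/3, 1/3)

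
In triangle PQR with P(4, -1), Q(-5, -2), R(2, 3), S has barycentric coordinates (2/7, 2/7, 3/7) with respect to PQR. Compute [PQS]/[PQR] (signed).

The signed ratio [PQS]/[PQR] equals the barycentric coordinate of S at vertex R, which is 3/7.

3/7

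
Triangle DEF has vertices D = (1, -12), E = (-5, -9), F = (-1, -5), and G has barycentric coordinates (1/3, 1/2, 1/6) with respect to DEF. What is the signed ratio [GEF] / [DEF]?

The signed ratio [GEF]/[DEF] equals the barycentric coordinate of G at vertex D, which is 1/3.

1/3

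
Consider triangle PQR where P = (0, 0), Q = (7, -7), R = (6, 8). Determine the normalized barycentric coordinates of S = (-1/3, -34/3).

(7/6, 2/3, -5/6)

Signed area of the reference triangle: [PQR] = ½·(0·(-7−8) + 7·(8−0) + 6·(0−(-7))) = ½·(0 + 56 + 42) = 49.
[SQR] = ½·((-1/3)·(-7−8) + 7·(8−(-34/3)) + 6·(-34/3−(-7))) = ½·(5 + 406/3 − 26) = 343/6, so the P-coordinate is (343/6)/49 = 7/6.
[PSR] = ½·(0·(-34/3−8) + (-1/3)·(8−0) + 6·(0−(-34/3))) = ½·(0 − 8/3 + 68) = 98/3, so the Q-coordinate is 2/3.
[PQS] = ½·(0·(-7−(-34/3)) + 7·(-34/3−0) + (-1/3)·(0−(-7))) = ½·(0 − 238/3 − 7/3) = -245/6, so the R-coordinate is -5/6.
Check: 7/6 + 2/3 − 5/6 = 1.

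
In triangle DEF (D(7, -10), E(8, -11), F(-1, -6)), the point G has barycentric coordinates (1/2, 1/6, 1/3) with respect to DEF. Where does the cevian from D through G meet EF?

(2, -23/3)

Line DG meets EF where the D-coordinate vanishes; zeroing G's D-weight and renormalizing leaves E, F-weights 1/6 : 1/3 → (1/3, 2/3).
So H = (1/3)·E + (2/3)·F = (2, -23/3).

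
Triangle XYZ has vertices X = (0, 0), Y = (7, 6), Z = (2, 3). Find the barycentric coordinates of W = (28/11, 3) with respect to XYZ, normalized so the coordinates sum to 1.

(2/11, 2/11, 7/11)

Signed area of the reference triangle: [XYZ] = ½·(0·(6−3) + 7·(3−0) + 2·(0−6)) = ½·(0 + 21 − 12) = 9/2.
[WYZ] = ½·((28/11)·(6−3) + 7·(3−3) + 2·(3−6)) = ½·(84/11 + 0 − 6) = 9/11, so the X-coordinate is (9/11)/(9/2) = 2/11.
[XWZ] = ½·(0·(3−3) + (28/11)·(3−0) + 2·(0−3)) = ½·(0 + 84/11 − 6) = 9/11, so the Y-coordinate is 2/11.
[XYW] = ½·(0·(6−3) + 7·(3−0) + (28/11)·(0−6)) = ½·(0 + 21 − 168/11) = 63/22, so the Z-coordinate is 7/11.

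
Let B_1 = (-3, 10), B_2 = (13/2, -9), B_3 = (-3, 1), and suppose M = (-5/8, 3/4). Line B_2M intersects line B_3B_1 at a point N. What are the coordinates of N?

(-3, 4)

Barycentric coordinates of M with respect to B_1B_2B_3: (1/4, 1/4, 1/2).
On side B_3B_1 the B_2-coordinate is zero; dropping M's B_2-weight 1/4 and renormalizing the remaining 1/2 : 1/4 gives weights 2/3, 1/3 on B_3, B_1.
N = (2/3)·(-3, 1) + (1/3)·(-3, 10) = (-3, 4).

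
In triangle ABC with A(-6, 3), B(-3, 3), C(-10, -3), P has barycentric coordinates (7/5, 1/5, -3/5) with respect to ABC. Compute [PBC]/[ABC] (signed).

The signed ratio [PBC]/[ABC] equals the barycentric coordinate of P at vertex A, which is 7/5.

7/5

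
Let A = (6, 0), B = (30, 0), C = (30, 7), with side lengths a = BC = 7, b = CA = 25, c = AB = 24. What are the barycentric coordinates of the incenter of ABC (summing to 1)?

(1/8, 25/56, 3/7)

The incenter has barycentric coordinates proportional to the opposite side lengths: (7 : 25 : 24).
Normalizing by 7+25+24 = 56 gives (1/8, 25/56, 3/7).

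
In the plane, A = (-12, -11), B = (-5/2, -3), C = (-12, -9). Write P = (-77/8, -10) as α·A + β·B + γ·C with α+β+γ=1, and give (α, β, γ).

Signed area of the reference triangle: [ABC] = ½·((-12)·(-3−(-9)) + (-5/2)·(-9−(-11)) + (-12)·(-11−(-3))) = ½·(-72 − 5 + 96) = 19/2.
[PBC] = ½·((-77/8)·(-3−(-9)) + (-5/2)·(-9−(-10)) + (-12)·(-10−(-3))) = ½·(-231/4 − 5/2 + 84) = 95/8, so the A-coordinate is (95/8)/(19/2) = 5/4.
[APC] = ½·((-12)·(-10−(-9)) + (-77/8)·(-9−(-11)) + (-12)·(-11−(-10))) = ½·(12 − 77/4 + 12) = 19/8, so the B-coordinate is 1/4.
[ABP] = ½·((-12)·(-3−(-10)) + (-5/2)·(-10−(-11)) + (-77/8)·(-11−(-3))) = ½·(-84 − 5/2 + 77) = -19/4, so the C-coordinate is -1/2.
Check: 5/4 + 1/4 − 1/2 = 1.

(5/4, 1/4, -1/2)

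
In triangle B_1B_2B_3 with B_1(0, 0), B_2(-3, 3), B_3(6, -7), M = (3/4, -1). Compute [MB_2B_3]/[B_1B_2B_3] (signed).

1/2

[B_1B_2B_3] = ½·(0·(3−(-7)) + (-3)·(-7−0) + 6·(0−3)) = ½·(0 + 21 − 18) = 3/2.
[MB_2B_3] = ½·((3/4)·(3−(-7)) + (-3)·(-7−(-1)) + 6·(-1−3)) = ½·(15/2 + 18 − 24) = 3/4, so the ratio is (3/4)/(3/2) = 1/2.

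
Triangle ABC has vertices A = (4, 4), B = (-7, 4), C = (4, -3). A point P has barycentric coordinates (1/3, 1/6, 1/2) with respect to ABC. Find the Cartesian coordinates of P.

P = (1/3)·A + (1/6)·B + (1/2)·C.
x-coordinate: (1/3)·4 + (1/6)·(-7) + (1/2)·4 = 13/6.
y-coordinate: (1/3)·4 + (1/6)·4 + (1/2)·(-3) = 1/2.

(13/6, 1/2)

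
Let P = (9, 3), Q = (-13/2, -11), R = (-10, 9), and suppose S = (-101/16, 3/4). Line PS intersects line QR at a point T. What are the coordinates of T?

Barycentric coordinates of S with respect to PQR: (1/8, 3/8, 1/2).
On side QR the P-coordinate is zero; dropping S's P-weight 1/8 and renormalizing the remaining 3/8 : 1/2 gives weights 3/7, 4/7 on Q, R.
T = (3/7)·(-13/2, -11) + (4/7)·(-10, 9) = (-17/2, 3/7).

(-17/2, 3/7)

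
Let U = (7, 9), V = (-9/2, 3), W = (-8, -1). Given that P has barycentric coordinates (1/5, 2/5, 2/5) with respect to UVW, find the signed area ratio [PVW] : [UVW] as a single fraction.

1/5

The signed ratio [PVW]/[UVW] equals the barycentric coordinate of P at vertex U, which is 1/5.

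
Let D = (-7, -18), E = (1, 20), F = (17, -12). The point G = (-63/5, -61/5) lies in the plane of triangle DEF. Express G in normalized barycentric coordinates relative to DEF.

(11/10, 1/5, -3/10)

Signed area of the reference triangle: [DEF] = ½·((-7)·(20−(-12)) + 1·(-12−(-18)) + 17·(-18−20)) = ½·(-224 + 6 − 646) = -432.
[GEF] = ½·((-63/5)·(20−(-12)) + 1·(-12−(-61/5)) + 17·(-61/5−20)) = ½·(-2016/5 + 1/5 − 2737/5) = -2376/5, so the D-coordinate is (-2376/5)/(-432) = 11/10.
[DGF] = ½·((-7)·(-61/5−(-12)) + (-63/5)·(-12−(-18)) + 17·(-18−(-61/5))) = ½·(7/5 − 378/5 − 493/5) = -432/5, so the E-coordinate is 1/5.
[DEG] = ½·((-7)·(20−(-61/5)) + 1·(-61/5−(-18)) + (-63/5)·(-18−20)) = ½·(-1127/5 + 29/5 + 2394/5) = 648/5, so the F-coordinate is -3/10.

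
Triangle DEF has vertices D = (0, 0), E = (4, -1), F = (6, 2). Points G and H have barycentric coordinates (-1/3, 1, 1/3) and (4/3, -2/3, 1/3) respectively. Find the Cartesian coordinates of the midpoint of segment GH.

Barycentric coordinates of the midpoint are the average: (1/2, 1/6, 1/3).
Converting: (1/2)·D + (1/6)·E + (1/3)·F = (8/3, 1/2).

(8/3, 1/2)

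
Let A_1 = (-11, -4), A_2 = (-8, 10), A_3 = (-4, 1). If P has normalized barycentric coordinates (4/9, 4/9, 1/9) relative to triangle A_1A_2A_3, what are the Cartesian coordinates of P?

(-80/9, 25/9)

P = (4/9)·A_1 + (4/9)·A_2 + (1/9)·A_3.
x-coordinate: (4/9)·(-11) + (4/9)·(-8) + (1/9)·(-4) = -80/9.
y-coordinate: (4/9)·(-4) + (4/9)·10 + (1/9)·1 = 25/9.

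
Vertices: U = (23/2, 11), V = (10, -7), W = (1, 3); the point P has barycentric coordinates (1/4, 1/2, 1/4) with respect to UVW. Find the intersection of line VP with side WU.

Line VP meets WU where the V-coordinate vanishes; zeroing P's V-weight and renormalizing leaves W, U-weights 1/4 : 1/4 → (1/2, 1/2).
So Q = (1/2)·W + (1/2)·U = (25/4, 7).

(25/4, 7)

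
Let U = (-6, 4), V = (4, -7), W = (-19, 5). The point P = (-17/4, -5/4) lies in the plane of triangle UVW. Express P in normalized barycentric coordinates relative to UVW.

Signed area of the reference triangle: [UVW] = ½·((-6)·(-7−5) + 4·(5−4) + (-19)·(4−(-7))) = ½·(72 + 4 − 209) = -133/2.
[PVW] = ½·((-17/4)·(-7−5) + 4·(5−(-5/4)) + (-19)·(-5/4−(-7))) = ½·(51 + 25 − 437/4) = -133/8, so the U-coordinate is (-133/8)/(-133/2) = 1/4.
[UPW] = ½·((-6)·(-5/4−5) + (-17/4)·(5−4) + (-19)·(4−(-5/4))) = ½·(75/2 − 17/4 − 399/4) = -133/4, so the V-coordinate is 1/2.
[UVP] = ½·((-6)·(-7−(-5/4)) + 4·(-5/4−4) + (-17/4)·(4−(-7))) = ½·(69/2 − 21 − 187/4) = -133/8, so the W-coordinate is 1/4.
Check: 1/4 + 1/2 + 1/4 = 1.

(1/4, 1/2, 1/4)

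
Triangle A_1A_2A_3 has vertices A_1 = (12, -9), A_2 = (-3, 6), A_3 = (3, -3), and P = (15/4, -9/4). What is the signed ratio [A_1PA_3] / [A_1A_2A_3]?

1/4

[A_1A_2A_3] = ½·(12·(6−(-3)) + (-3)·(-3−(-9)) + 3·(-9−6)) = ½·(108 − 18 − 45) = 45/2.
[A_1PA_3] = ½·(12·(-9/4−(-3)) + (15/4)·(-3−(-9)) + 3·(-9−(-9/4))) = ½·(9 + 45/2 − 81/4) = 45/8, so the ratio is (45/8)/(45/2) = 1/4.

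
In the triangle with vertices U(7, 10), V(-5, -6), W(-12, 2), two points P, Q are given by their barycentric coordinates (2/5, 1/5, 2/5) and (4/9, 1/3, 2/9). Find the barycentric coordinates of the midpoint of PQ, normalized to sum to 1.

Since both coordinate triples sum to 1, the midpoint's barycentrics are the componentwise average.
(2/5+4/9)/2 = 19/45; similarly 4/15 and 14/45.

(19/45, 4/15, 14/45)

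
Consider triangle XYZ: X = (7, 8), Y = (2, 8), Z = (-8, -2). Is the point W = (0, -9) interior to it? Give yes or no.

Barycentric coordinates of W: (3, -37/10, 17/10).
The three coordinates are positive, negative, positive; a point is interior exactly when all three are positive.

no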